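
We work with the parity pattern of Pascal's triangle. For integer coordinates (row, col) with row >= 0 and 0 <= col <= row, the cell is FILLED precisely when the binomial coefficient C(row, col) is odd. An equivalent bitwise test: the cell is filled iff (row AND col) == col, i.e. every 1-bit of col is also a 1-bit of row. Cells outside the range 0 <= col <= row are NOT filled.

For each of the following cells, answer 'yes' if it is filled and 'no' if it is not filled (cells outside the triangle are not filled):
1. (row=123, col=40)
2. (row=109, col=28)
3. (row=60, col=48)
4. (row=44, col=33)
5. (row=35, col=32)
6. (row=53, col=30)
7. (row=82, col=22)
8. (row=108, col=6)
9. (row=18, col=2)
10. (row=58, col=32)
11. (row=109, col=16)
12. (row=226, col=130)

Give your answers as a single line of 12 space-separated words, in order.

(123,40): row=0b1111011, col=0b101000, row AND col = 0b101000 = 40; 40 == 40 -> filled
(109,28): row=0b1101101, col=0b11100, row AND col = 0b1100 = 12; 12 != 28 -> empty
(60,48): row=0b111100, col=0b110000, row AND col = 0b110000 = 48; 48 == 48 -> filled
(44,33): row=0b101100, col=0b100001, row AND col = 0b100000 = 32; 32 != 33 -> empty
(35,32): row=0b100011, col=0b100000, row AND col = 0b100000 = 32; 32 == 32 -> filled
(53,30): row=0b110101, col=0b11110, row AND col = 0b10100 = 20; 20 != 30 -> empty
(82,22): row=0b1010010, col=0b10110, row AND col = 0b10010 = 18; 18 != 22 -> empty
(108,6): row=0b1101100, col=0b110, row AND col = 0b100 = 4; 4 != 6 -> empty
(18,2): row=0b10010, col=0b10, row AND col = 0b10 = 2; 2 == 2 -> filled
(58,32): row=0b111010, col=0b100000, row AND col = 0b100000 = 32; 32 == 32 -> filled
(109,16): row=0b1101101, col=0b10000, row AND col = 0b0 = 0; 0 != 16 -> empty
(226,130): row=0b11100010, col=0b10000010, row AND col = 0b10000010 = 130; 130 == 130 -> filled

Answer: yes no yes no yes no no no yes yes no yes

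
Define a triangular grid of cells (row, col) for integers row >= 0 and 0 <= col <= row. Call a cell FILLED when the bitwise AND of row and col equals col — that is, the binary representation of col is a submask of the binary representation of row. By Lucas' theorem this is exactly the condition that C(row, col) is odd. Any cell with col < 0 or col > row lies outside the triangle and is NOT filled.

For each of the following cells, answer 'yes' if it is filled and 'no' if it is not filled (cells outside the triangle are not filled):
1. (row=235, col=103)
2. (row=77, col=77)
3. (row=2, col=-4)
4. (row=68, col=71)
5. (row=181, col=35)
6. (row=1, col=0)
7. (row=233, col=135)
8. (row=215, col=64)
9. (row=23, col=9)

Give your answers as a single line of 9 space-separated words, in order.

Answer: no yes no no no yes no yes no

Derivation:
(235,103): row=0b11101011, col=0b1100111, row AND col = 0b1100011 = 99; 99 != 103 -> empty
(77,77): row=0b1001101, col=0b1001101, row AND col = 0b1001101 = 77; 77 == 77 -> filled
(2,-4): col outside [0, 2] -> not filled
(68,71): col outside [0, 68] -> not filled
(181,35): row=0b10110101, col=0b100011, row AND col = 0b100001 = 33; 33 != 35 -> empty
(1,0): row=0b1, col=0b0, row AND col = 0b0 = 0; 0 == 0 -> filled
(233,135): row=0b11101001, col=0b10000111, row AND col = 0b10000001 = 129; 129 != 135 -> empty
(215,64): row=0b11010111, col=0b1000000, row AND col = 0b1000000 = 64; 64 == 64 -> filled
(23,9): row=0b10111, col=0b1001, row AND col = 0b1 = 1; 1 != 9 -> empty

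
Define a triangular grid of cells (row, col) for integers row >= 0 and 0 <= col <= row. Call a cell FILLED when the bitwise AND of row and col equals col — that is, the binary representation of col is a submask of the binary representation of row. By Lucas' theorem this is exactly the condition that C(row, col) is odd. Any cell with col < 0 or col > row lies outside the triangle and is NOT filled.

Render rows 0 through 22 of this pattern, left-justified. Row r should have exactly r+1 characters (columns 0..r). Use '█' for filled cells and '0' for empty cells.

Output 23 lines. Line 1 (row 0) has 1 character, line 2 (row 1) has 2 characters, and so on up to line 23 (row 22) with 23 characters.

Answer: █
██
█0█
████
█000█
██00██
█0█0█0█
████████
█0000000█
██000000██
█0█00000█0█
████0000████
█000█000█000█
██00██00██00██
█0█0█0█0█0█0█0█
████████████████
█000000000000000█
██00000000000000██
█0█0000000000000█0█
████000000000000████
█000█00000000000█000█
██00██0000000000██00██
█0█0█0█000000000█0█0█0█

Derivation:
r0=0: █
r1=1: ██
r2=10: █0█
r3=11: ████
r4=100: █000█
r5=101: ██00██
r6=110: █0█0█0█
r7=111: ████████
r8=1000: █0000000█
r9=1001: ██000000██
r10=1010: █0█00000█0█
r11=1011: ████0000████
r12=1100: █000█000█000█
r13=1101: ██00██00██00██
r14=1110: █0█0█0█0█0█0█0█
r15=1111: ████████████████
r16=10000: █000000000000000█
r17=10001: ██00000000000000██
r18=10010: █0█0000000000000█0█
r19=10011: ████000000000000████
r20=10100: █000█00000000000█000█
r21=10101: ██00██0000000000██00██
r22=10110: █0█0█0█000000000█0█0█0█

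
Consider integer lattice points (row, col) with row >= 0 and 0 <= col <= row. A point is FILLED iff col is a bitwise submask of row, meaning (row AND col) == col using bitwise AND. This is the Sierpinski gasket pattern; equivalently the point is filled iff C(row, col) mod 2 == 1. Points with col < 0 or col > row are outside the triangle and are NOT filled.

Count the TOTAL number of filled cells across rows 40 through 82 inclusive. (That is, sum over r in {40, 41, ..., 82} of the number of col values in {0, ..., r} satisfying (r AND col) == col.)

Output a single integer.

r40=101000 pc2: +4 =4
r41=101001 pc3: +8 =12
r42=101010 pc3: +8 =20
r43=101011 pc4: +16 =36
r44=101100 pc3: +8 =44
r45=101101 pc4: +16 =60
r46=101110 pc4: +16 =76
r47=101111 pc5: +32 =108
r48=110000 pc2: +4 =112
r49=110001 pc3: +8 =120
r50=110010 pc3: +8 =128
r51=110011 pc4: +16 =144
r52=110100 pc3: +8 =152
r53=110101 pc4: +16 =168
r54=110110 pc4: +16 =184
r55=110111 pc5: +32 =216
r56=111000 pc3: +8 =224
r57=111001 pc4: +16 =240
r58=111010 pc4: +16 =256
r59=111011 pc5: +32 =288
r60=111100 pc4: +16 =304
r61=111101 pc5: +32 =336
r62=111110 pc5: +32 =368
r63=111111 pc6: +64 =432
r64=1000000 pc1: +2 =434
r65=1000001 pc2: +4 =438
r66=1000010 pc2: +4 =442
r67=1000011 pc3: +8 =450
r68=1000100 pc2: +4 =454
r69=1000101 pc3: +8 =462
r70=1000110 pc3: +8 =470
r71=1000111 pc4: +16 =486
r72=1001000 pc2: +4 =490
r73=1001001 pc3: +8 =498
r74=1001010 pc3: +8 =506
r75=1001011 pc4: +16 =522
r76=1001100 pc3: +8 =530
r77=1001101 pc4: +16 =546
r78=1001110 pc4: +16 =562
r79=1001111 pc5: +32 =594
r80=1010000 pc2: +4 =598
r81=1010001 pc3: +8 =606
r82=1010010 pc3: +8 =614

Answer: 614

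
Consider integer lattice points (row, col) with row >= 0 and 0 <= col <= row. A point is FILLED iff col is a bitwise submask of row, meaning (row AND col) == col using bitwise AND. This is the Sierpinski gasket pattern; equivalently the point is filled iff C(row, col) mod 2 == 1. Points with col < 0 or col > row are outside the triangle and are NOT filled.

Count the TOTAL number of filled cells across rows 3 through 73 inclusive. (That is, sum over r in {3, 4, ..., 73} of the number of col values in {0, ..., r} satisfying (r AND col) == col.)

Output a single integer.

Answer: 790

Derivation:
r3=11 pc2: +4 =4
r4=100 pc1: +2 =6
r5=101 pc2: +4 =10
r6=110 pc2: +4 =14
r7=111 pc3: +8 =22
r8=1000 pc1: +2 =24
r9=1001 pc2: +4 =28
r10=1010 pc2: +4 =32
r11=1011 pc3: +8 =40
r12=1100 pc2: +4 =44
r13=1101 pc3: +8 =52
r14=1110 pc3: +8 =60
r15=1111 pc4: +16 =76
r16=10000 pc1: +2 =78
r17=10001 pc2: +4 =82
r18=10010 pc2: +4 =86
r19=10011 pc3: +8 =94
r20=10100 pc2: +4 =98
r21=10101 pc3: +8 =106
r22=10110 pc3: +8 =114
r23=10111 pc4: +16 =130
r24=11000 pc2: +4 =134
r25=11001 pc3: +8 =142
r26=11010 pc3: +8 =150
r27=11011 pc4: +16 =166
r28=11100 pc3: +8 =174
r29=11101 pc4: +16 =190
r30=11110 pc4: +16 =206
r31=11111 pc5: +32 =238
r32=100000 pc1: +2 =240
r33=100001 pc2: +4 =244
r34=100010 pc2: +4 =248
r35=100011 pc3: +8 =256
r36=100100 pc2: +4 =260
r37=100101 pc3: +8 =268
r38=100110 pc3: +8 =276
r39=100111 pc4: +16 =292
r40=101000 pc2: +4 =296
r41=101001 pc3: +8 =304
r42=101010 pc3: +8 =312
r43=101011 pc4: +16 =328
r44=101100 pc3: +8 =336
r45=101101 pc4: +16 =352
r46=101110 pc4: +16 =368
r47=101111 pc5: +32 =400
r48=110000 pc2: +4 =404
r49=110001 pc3: +8 =412
r50=110010 pc3: +8 =420
r51=110011 pc4: +16 =436
r52=110100 pc3: +8 =444
r53=110101 pc4: +16 =460
r54=110110 pc4: +16 =476
r55=110111 pc5: +32 =508
r56=111000 pc3: +8 =516
r57=111001 pc4: +16 =532
r58=111010 pc4: +16 =548
r59=111011 pc5: +32 =580
r60=111100 pc4: +16 =596
r61=111101 pc5: +32 =628
r62=111110 pc5: +32 =660
r63=111111 pc6: +64 =724
r64=1000000 pc1: +2 =726
r65=1000001 pc2: +4 =730
r66=1000010 pc2: +4 =734
r67=1000011 pc3: +8 =742
r68=1000100 pc2: +4 =746
r69=1000101 pc3: +8 =754
r70=1000110 pc3: +8 =762
r71=1000111 pc4: +16 =778
r72=1001000 pc2: +4 =782
r73=1001001 pc3: +8 =790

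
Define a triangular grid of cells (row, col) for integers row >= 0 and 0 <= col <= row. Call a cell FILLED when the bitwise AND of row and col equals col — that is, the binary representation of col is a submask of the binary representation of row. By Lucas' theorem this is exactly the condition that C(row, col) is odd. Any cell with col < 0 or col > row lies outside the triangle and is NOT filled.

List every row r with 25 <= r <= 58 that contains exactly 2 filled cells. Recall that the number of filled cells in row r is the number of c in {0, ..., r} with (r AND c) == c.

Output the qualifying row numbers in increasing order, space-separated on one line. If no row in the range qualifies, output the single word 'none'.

Row r has 2^popcount(r) filled cells, so we need popcount(r) = log2(2) = 1.
Scan r = 25..58 and keep those with exactly 1 one-bits:
r=25=11001 popcount=3 -> skip
r=26=11010 popcount=3 -> skip
r=27=11011 popcount=4 -> skip
r=28=11100 popcount=3 -> skip
r=29=11101 popcount=4 -> skip
r=30=11110 popcount=4 -> skip
r=31=11111 popcount=5 -> skip
r=32=100000 popcount=1 -> KEEP
r=33=100001 popcount=2 -> skip
r=34=100010 popcount=2 -> skip
r=35=100011 popcount=3 -> skip
r=36=100100 popcount=2 -> skip
r=37=100101 popcount=3 -> skip
r=38=100110 popcount=3 -> skip
r=39=100111 popcount=4 -> skip
r=40=101000 popcount=2 -> skip
r=41=101001 popcount=3 -> skip
r=42=101010 popcount=3 -> skip
r=43=101011 popcount=4 -> skip
r=44=101100 popcount=3 -> skip
r=45=101101 popcount=4 -> skip
r=46=101110 popcount=4 -> skip
r=47=101111 popcount=5 -> skip
r=48=110000 popcount=2 -> skip
r=49=110001 popcount=3 -> skip
r=50=110010 popcount=3 -> skip
r=51=110011 popcount=4 -> skip
r=52=110100 popcount=3 -> skip
r=53=110101 popcount=4 -> skip
r=54=110110 popcount=4 -> skip
r=55=110111 popcount=5 -> skip
r=56=111000 popcount=3 -> skip
r=57=111001 popcount=4 -> skip
r=58=111010 popcount=4 -> skip
Kept rows: 32

Answer: 32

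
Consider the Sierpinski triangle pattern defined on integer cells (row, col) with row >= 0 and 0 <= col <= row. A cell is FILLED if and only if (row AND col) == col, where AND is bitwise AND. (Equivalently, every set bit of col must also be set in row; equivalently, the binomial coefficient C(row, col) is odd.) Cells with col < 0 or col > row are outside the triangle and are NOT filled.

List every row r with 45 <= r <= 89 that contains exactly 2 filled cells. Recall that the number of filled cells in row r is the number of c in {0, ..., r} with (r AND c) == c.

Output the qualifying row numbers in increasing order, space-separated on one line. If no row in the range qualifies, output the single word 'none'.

Row r has 2^popcount(r) filled cells, so we need popcount(r) = log2(2) = 1.
Scan r = 45..89 and keep those with exactly 1 one-bits:
r=45=101101 popcount=4 -> skip
r=46=101110 popcount=4 -> skip
r=47=101111 popcount=5 -> skip
r=48=110000 popcount=2 -> skip
r=49=110001 popcount=3 -> skip
r=50=110010 popcount=3 -> skip
r=51=110011 popcount=4 -> skip
r=52=110100 popcount=3 -> skip
r=53=110101 popcount=4 -> skip
r=54=110110 popcount=4 -> skip
r=55=110111 popcount=5 -> skip
r=56=111000 popcount=3 -> skip
r=57=111001 popcount=4 -> skip
r=58=111010 popcount=4 -> skip
r=59=111011 popcount=5 -> skip
r=60=111100 popcount=4 -> skip
r=61=111101 popcount=5 -> skip
r=62=111110 popcount=5 -> skip
r=63=111111 popcount=6 -> skip
r=64=1000000 popcount=1 -> KEEP
r=65=1000001 popcount=2 -> skip
r=66=1000010 popcount=2 -> skip
r=67=1000011 popcount=3 -> skip
r=68=1000100 popcount=2 -> skip
r=69=1000101 popcount=3 -> skip
r=70=1000110 popcount=3 -> skip
r=71=1000111 popcount=4 -> skip
r=72=1001000 popcount=2 -> skip
r=73=1001001 popcount=3 -> skip
r=74=1001010 popcount=3 -> skip
r=75=1001011 popcount=4 -> skip
r=76=1001100 popcount=3 -> skip
r=77=1001101 popcount=4 -> skip
r=78=1001110 popcount=4 -> skip
r=79=1001111 popcount=5 -> skip
r=80=1010000 popcount=2 -> skip
r=81=1010001 popcount=3 -> skip
r=82=1010010 popcount=3 -> skip
r=83=1010011 popcount=4 -> skip
r=84=1010100 popcount=3 -> skip
r=85=1010101 popcount=4 -> skip
r=86=1010110 popcount=4 -> skip
r=87=1010111 popcount=5 -> skip
r=88=1011000 popcount=3 -> skip
r=89=1011001 popcount=4 -> skip
Kept rows: 64

Answer: 64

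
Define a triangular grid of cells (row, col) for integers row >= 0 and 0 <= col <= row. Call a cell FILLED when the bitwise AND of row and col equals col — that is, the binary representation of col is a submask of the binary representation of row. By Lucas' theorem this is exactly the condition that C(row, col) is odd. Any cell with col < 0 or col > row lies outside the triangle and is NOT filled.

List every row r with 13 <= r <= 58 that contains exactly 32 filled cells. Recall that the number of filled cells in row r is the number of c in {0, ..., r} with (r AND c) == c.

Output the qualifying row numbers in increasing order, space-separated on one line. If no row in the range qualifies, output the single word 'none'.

Row r has 2^popcount(r) filled cells, so we need popcount(r) = log2(32) = 5.
Scan r = 13..58 and keep those with exactly 5 one-bits:
r=13=1101 popcount=3 -> skip
r=14=1110 popcount=3 -> skip
r=15=1111 popcount=4 -> skip
r=16=10000 popcount=1 -> skip
r=17=10001 popcount=2 -> skip
r=18=10010 popcount=2 -> skip
r=19=10011 popcount=3 -> skip
r=20=10100 popcount=2 -> skip
r=21=10101 popcount=3 -> skip
r=22=10110 popcount=3 -> skip
r=23=10111 popcount=4 -> skip
r=24=11000 popcount=2 -> skip
r=25=11001 popcount=3 -> skip
r=26=11010 popcount=3 -> skip
r=27=11011 popcount=4 -> skip
r=28=11100 popcount=3 -> skip
r=29=11101 popcount=4 -> skip
r=30=11110 popcount=4 -> skip
r=31=11111 popcount=5 -> KEEP
r=32=100000 popcount=1 -> skip
r=33=100001 popcount=2 -> skip
r=34=100010 popcount=2 -> skip
r=35=100011 popcount=3 -> skip
r=36=100100 popcount=2 -> skip
r=37=100101 popcount=3 -> skip
r=38=100110 popcount=3 -> skip
r=39=100111 popcount=4 -> skip
r=40=101000 popcount=2 -> skip
r=41=101001 popcount=3 -> skip
r=42=101010 popcount=3 -> skip
r=43=101011 popcount=4 -> skip
r=44=101100 popcount=3 -> skip
r=45=101101 popcount=4 -> skip
r=46=101110 popcount=4 -> skip
r=47=101111 popcount=5 -> KEEP
r=48=110000 popcount=2 -> skip
r=49=110001 popcount=3 -> skip
r=50=110010 popcount=3 -> skip
r=51=110011 popcount=4 -> skip
r=52=110100 popcount=3 -> skip
r=53=110101 popcount=4 -> skip
r=54=110110 popcount=4 -> skip
r=55=110111 popcount=5 -> KEEP
r=56=111000 popcount=3 -> skip
r=57=111001 popcount=4 -> skip
r=58=111010 popcount=4 -> skip
Kept rows: 31 47 55

Answer: 31 47 55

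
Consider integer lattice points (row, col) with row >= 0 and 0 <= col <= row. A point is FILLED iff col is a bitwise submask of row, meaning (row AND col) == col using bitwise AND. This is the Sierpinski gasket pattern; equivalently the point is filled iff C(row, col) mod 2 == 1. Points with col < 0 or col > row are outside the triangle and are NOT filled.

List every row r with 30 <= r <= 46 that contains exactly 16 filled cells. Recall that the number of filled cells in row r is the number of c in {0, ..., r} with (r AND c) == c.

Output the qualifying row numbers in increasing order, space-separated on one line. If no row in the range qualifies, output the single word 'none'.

Row r has 2^popcount(r) filled cells, so we need popcount(r) = log2(16) = 4.
Scan r = 30..46 and keep those with exactly 4 one-bits:
r=30=11110 popcount=4 -> KEEP
r=31=11111 popcount=5 -> skip
r=32=100000 popcount=1 -> skip
r=33=100001 popcount=2 -> skip
r=34=100010 popcount=2 -> skip
r=35=100011 popcount=3 -> skip
r=36=100100 popcount=2 -> skip
r=37=100101 popcount=3 -> skip
r=38=100110 popcount=3 -> skip
r=39=100111 popcount=4 -> KEEP
r=40=101000 popcount=2 -> skip
r=41=101001 popcount=3 -> skip
r=42=101010 popcount=3 -> skip
r=43=101011 popcount=4 -> KEEP
r=44=101100 popcount=3 -> skip
r=45=101101 popcount=4 -> KEEP
r=46=101110 popcount=4 -> KEEP
Kept rows: 30 39 43 45 46

Answer: 30 39 43 45 46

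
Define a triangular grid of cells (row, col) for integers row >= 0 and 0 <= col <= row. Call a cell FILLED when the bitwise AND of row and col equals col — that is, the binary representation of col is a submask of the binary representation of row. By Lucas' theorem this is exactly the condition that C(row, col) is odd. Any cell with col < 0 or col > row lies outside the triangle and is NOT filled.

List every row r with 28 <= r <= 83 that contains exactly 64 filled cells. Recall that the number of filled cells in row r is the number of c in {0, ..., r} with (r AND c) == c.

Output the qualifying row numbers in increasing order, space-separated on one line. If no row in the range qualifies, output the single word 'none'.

Answer: 63

Derivation:
Row r has 2^popcount(r) filled cells, so we need popcount(r) = log2(64) = 6.
Scan r = 28..83 and keep those with exactly 6 one-bits:
r=28=11100 popcount=3 -> skip
r=29=11101 popcount=4 -> skip
r=30=11110 popcount=4 -> skip
r=31=11111 popcount=5 -> skip
r=32=100000 popcount=1 -> skip
r=33=100001 popcount=2 -> skip
r=34=100010 popcount=2 -> skip
r=35=100011 popcount=3 -> skip
r=36=100100 popcount=2 -> skip
r=37=100101 popcount=3 -> skip
r=38=100110 popcount=3 -> skip
r=39=100111 popcount=4 -> skip
r=40=101000 popcount=2 -> skip
r=41=101001 popcount=3 -> skip
r=42=101010 popcount=3 -> skip
r=43=101011 popcount=4 -> skip
r=44=101100 popcount=3 -> skip
r=45=101101 popcount=4 -> skip
r=46=101110 popcount=4 -> skip
r=47=101111 popcount=5 -> skip
r=48=110000 popcount=2 -> skip
r=49=110001 popcount=3 -> skip
r=50=110010 popcount=3 -> skip
r=51=110011 popcount=4 -> skip
r=52=110100 popcount=3 -> skip
r=53=110101 popcount=4 -> skip
r=54=110110 popcount=4 -> skip
r=55=110111 popcount=5 -> skip
r=56=111000 popcount=3 -> skip
r=57=111001 popcount=4 -> skip
r=58=111010 popcount=4 -> skip
r=59=111011 popcount=5 -> skip
r=60=111100 popcount=4 -> skip
r=61=111101 popcount=5 -> skip
r=62=111110 popcount=5 -> skip
r=63=111111 popcount=6 -> KEEP
r=64=1000000 popcount=1 -> skip
r=65=1000001 popcount=2 -> skip
r=66=1000010 popcount=2 -> skip
r=67=1000011 popcount=3 -> skip
r=68=1000100 popcount=2 -> skip
r=69=1000101 popcount=3 -> skip
r=70=1000110 popcount=3 -> skip
r=71=1000111 popcount=4 -> skip
r=72=1001000 popcount=2 -> skip
r=73=1001001 popcount=3 -> skip
r=74=1001010 popcount=3 -> skip
r=75=1001011 popcount=4 -> skip
r=76=1001100 popcount=3 -> skip
r=77=1001101 popcount=4 -> skip
r=78=1001110 popcount=4 -> skip
r=79=1001111 popcount=5 -> skip
r=80=1010000 popcount=2 -> skip
r=81=1010001 popcount=3 -> skip
r=82=1010010 popcount=3 -> skip
r=83=1010011 popcount=4 -> skip
Kept rows: 63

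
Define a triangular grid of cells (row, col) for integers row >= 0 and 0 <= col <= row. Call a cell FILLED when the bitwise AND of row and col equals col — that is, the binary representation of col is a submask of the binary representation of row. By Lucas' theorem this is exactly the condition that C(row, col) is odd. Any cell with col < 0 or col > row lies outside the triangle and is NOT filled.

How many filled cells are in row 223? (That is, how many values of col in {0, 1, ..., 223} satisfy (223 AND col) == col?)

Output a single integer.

Answer: 128

Derivation:
223 in binary = 11011111
popcount(223) = number of 1-bits in 11011111 = 7
A col c satisfies (223 AND c) == c iff every set bit of c is also set in 223; each of the 7 set bits of 223 can independently be on or off in c.
count = 2^7 = 128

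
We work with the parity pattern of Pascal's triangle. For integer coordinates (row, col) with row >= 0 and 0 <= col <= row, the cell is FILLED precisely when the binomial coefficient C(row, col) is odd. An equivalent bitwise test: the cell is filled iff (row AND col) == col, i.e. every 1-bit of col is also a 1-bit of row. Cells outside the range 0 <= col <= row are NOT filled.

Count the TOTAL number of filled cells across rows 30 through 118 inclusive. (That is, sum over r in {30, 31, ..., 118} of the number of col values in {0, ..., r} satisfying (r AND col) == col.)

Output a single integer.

Answer: 1496

Derivation:
r30=11110 pc4: +16 =16
r31=11111 pc5: +32 =48
r32=100000 pc1: +2 =50
r33=100001 pc2: +4 =54
r34=100010 pc2: +4 =58
r35=100011 pc3: +8 =66
r36=100100 pc2: +4 =70
r37=100101 pc3: +8 =78
r38=100110 pc3: +8 =86
r39=100111 pc4: +16 =102
r40=101000 pc2: +4 =106
r41=101001 pc3: +8 =114
r42=101010 pc3: +8 =122
r43=101011 pc4: +16 =138
r44=101100 pc3: +8 =146
r45=101101 pc4: +16 =162
r46=101110 pc4: +16 =178
r47=101111 pc5: +32 =210
r48=110000 pc2: +4 =214
r49=110001 pc3: +8 =222
r50=110010 pc3: +8 =230
r51=110011 pc4: +16 =246
r52=110100 pc3: +8 =254
r53=110101 pc4: +16 =270
r54=110110 pc4: +16 =286
r55=110111 pc5: +32 =318
r56=111000 pc3: +8 =326
r57=111001 pc4: +16 =342
r58=111010 pc4: +16 =358
r59=111011 pc5: +32 =390
r60=111100 pc4: +16 =406
r61=111101 pc5: +32 =438
r62=111110 pc5: +32 =470
r63=111111 pc6: +64 =534
r64=1000000 pc1: +2 =536
r65=1000001 pc2: +4 =540
r66=1000010 pc2: +4 =544
r67=1000011 pc3: +8 =552
r68=1000100 pc2: +4 =556
r69=1000101 pc3: +8 =564
r70=1000110 pc3: +8 =572
r71=1000111 pc4: +16 =588
r72=1001000 pc2: +4 =592
r73=1001001 pc3: +8 =600
r74=1001010 pc3: +8 =608
r75=1001011 pc4: +16 =624
r76=1001100 pc3: +8 =632
r77=1001101 pc4: +16 =648
r78=1001110 pc4: +16 =664
r79=1001111 pc5: +32 =696
r80=1010000 pc2: +4 =700
r81=1010001 pc3: +8 =708
r82=1010010 pc3: +8 =716
r83=1010011 pc4: +16 =732
r84=1010100 pc3: +8 =740
r85=1010101 pc4: +16 =756
r86=1010110 pc4: +16 =772
r87=1010111 pc5: +32 =804
r88=1011000 pc3: +8 =812
r89=1011001 pc4: +16 =828
r90=1011010 pc4: +16 =844
r91=1011011 pc5: +32 =876
r92=1011100 pc4: +16 =892
r93=1011101 pc5: +32 =924
r94=1011110 pc5: +32 =956
r95=1011111 pc6: +64 =1020
r96=1100000 pc2: +4 =1024
r97=1100001 pc3: +8 =1032
r98=1100010 pc3: +8 =1040
r99=1100011 pc4: +16 =1056
r100=1100100 pc3: +8 =1064
r101=1100101 pc4: +16 =1080
r102=1100110 pc4: +16 =1096
r103=1100111 pc5: +32 =1128
r104=1101000 pc3: +8 =1136
r105=1101001 pc4: +16 =1152
r106=1101010 pc4: +16 =1168
r107=1101011 pc5: +32 =1200
r108=1101100 pc4: +16 =1216
r109=1101101 pc5: +32 =1248
r110=1101110 pc5: +32 =1280
r111=1101111 pc6: +64 =1344
r112=1110000 pc3: +8 =1352
r113=1110001 pc4: +16 =1368
r114=1110010 pc4: +16 =1384
r115=1110011 pc5: +32 =1416
r116=1110100 pc4: +16 =1432
r117=1110101 pc5: +32 =1464
r118=1110110 pc5: +32 =1496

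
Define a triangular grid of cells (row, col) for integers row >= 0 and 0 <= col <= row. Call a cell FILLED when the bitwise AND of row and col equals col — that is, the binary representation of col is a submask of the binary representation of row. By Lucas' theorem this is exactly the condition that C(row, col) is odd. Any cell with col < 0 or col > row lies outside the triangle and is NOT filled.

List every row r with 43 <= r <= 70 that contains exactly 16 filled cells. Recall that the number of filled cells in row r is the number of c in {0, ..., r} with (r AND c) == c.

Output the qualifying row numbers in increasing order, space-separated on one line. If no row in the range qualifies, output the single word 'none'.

Row r has 2^popcount(r) filled cells, so we need popcount(r) = log2(16) = 4.
Scan r = 43..70 and keep those with exactly 4 one-bits:
r=43=101011 popcount=4 -> KEEP
r=44=101100 popcount=3 -> skip
r=45=101101 popcount=4 -> KEEP
r=46=101110 popcount=4 -> KEEP
r=47=101111 popcount=5 -> skip
r=48=110000 popcount=2 -> skip
r=49=110001 popcount=3 -> skip
r=50=110010 popcount=3 -> skip
r=51=110011 popcount=4 -> KEEP
r=52=110100 popcount=3 -> skip
r=53=110101 popcount=4 -> KEEP
r=54=110110 popcount=4 -> KEEP
r=55=110111 popcount=5 -> skip
r=56=111000 popcount=3 -> skip
r=57=111001 popcount=4 -> KEEP
r=58=111010 popcount=4 -> KEEP
r=59=111011 popcount=5 -> skip
r=60=111100 popcount=4 -> KEEP
r=61=111101 popcount=5 -> skip
r=62=111110 popcount=5 -> skip
r=63=111111 popcount=6 -> skip
r=64=1000000 popcount=1 -> skip
r=65=1000001 popcount=2 -> skip
r=66=1000010 popcount=2 -> skip
r=67=1000011 popcount=3 -> skip
r=68=1000100 popcount=2 -> skip
r=69=1000101 popcount=3 -> skip
r=70=1000110 popcount=3 -> skip
Kept rows: 43 45 46 51 53 54 57 58 60

Answer: 43 45 46 51 53 54 57 58 60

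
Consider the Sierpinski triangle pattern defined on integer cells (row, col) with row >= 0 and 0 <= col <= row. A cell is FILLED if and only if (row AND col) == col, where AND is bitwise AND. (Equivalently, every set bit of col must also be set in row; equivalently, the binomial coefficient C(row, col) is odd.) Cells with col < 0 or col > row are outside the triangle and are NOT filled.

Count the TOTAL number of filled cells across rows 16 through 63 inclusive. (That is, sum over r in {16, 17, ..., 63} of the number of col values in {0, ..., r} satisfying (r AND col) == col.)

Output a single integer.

r16=10000 pc1: +2 =2
r17=10001 pc2: +4 =6
r18=10010 pc2: +4 =10
r19=10011 pc3: +8 =18
r20=10100 pc2: +4 =22
r21=10101 pc3: +8 =30
r22=10110 pc3: +8 =38
r23=10111 pc4: +16 =54
r24=11000 pc2: +4 =58
r25=11001 pc3: +8 =66
r26=11010 pc3: +8 =74
r27=11011 pc4: +16 =90
r28=11100 pc3: +8 =98
r29=11101 pc4: +16 =114
r30=11110 pc4: +16 =130
r31=11111 pc5: +32 =162
r32=100000 pc1: +2 =164
r33=100001 pc2: +4 =168
r34=100010 pc2: +4 =172
r35=100011 pc3: +8 =180
r36=100100 pc2: +4 =184
r37=100101 pc3: +8 =192
r38=100110 pc3: +8 =200
r39=100111 pc4: +16 =216
r40=101000 pc2: +4 =220
r41=101001 pc3: +8 =228
r42=101010 pc3: +8 =236
r43=101011 pc4: +16 =252
r44=101100 pc3: +8 =260
r45=101101 pc4: +16 =276
r46=101110 pc4: +16 =292
r47=101111 pc5: +32 =324
r48=110000 pc2: +4 =328
r49=110001 pc3: +8 =336
r50=110010 pc3: +8 =344
r51=110011 pc4: +16 =360
r52=110100 pc3: +8 =368
r53=110101 pc4: +16 =384
r54=110110 pc4: +16 =400
r55=110111 pc5: +32 =432
r56=111000 pc3: +8 =440
r57=111001 pc4: +16 =456
r58=111010 pc4: +16 =472
r59=111011 pc5: +32 =504
r60=111100 pc4: +16 =520
r61=111101 pc5: +32 =552
r62=111110 pc5: +32 =584
r63=111111 pc6: +64 =648

Answer: 648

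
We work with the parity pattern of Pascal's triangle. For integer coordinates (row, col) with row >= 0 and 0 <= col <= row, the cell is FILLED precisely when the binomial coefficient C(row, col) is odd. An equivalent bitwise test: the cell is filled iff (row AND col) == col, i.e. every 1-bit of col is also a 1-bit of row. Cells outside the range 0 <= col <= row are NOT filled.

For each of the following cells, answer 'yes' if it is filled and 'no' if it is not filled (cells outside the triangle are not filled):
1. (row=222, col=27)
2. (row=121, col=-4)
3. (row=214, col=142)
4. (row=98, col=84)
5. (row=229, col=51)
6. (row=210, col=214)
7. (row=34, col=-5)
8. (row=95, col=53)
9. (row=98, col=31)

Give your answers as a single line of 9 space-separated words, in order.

(222,27): row=0b11011110, col=0b11011, row AND col = 0b11010 = 26; 26 != 27 -> empty
(121,-4): col outside [0, 121] -> not filled
(214,142): row=0b11010110, col=0b10001110, row AND col = 0b10000110 = 134; 134 != 142 -> empty
(98,84): row=0b1100010, col=0b1010100, row AND col = 0b1000000 = 64; 64 != 84 -> empty
(229,51): row=0b11100101, col=0b110011, row AND col = 0b100001 = 33; 33 != 51 -> empty
(210,214): col outside [0, 210] -> not filled
(34,-5): col outside [0, 34] -> not filled
(95,53): row=0b1011111, col=0b110101, row AND col = 0b10101 = 21; 21 != 53 -> empty
(98,31): row=0b1100010, col=0b11111, row AND col = 0b10 = 2; 2 != 31 -> empty

Answer: no no no no no no no no no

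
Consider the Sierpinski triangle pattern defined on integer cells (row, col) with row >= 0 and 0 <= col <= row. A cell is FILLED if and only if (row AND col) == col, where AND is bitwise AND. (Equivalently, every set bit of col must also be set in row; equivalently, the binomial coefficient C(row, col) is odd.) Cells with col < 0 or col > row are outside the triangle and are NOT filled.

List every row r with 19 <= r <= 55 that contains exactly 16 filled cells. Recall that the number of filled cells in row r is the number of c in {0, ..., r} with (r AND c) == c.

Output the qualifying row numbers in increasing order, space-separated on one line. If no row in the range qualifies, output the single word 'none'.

Answer: 23 27 29 30 39 43 45 46 51 53 54

Derivation:
Row r has 2^popcount(r) filled cells, so we need popcount(r) = log2(16) = 4.
Scan r = 19..55 and keep those with exactly 4 one-bits:
r=19=10011 popcount=3 -> skip
r=20=10100 popcount=2 -> skip
r=21=10101 popcount=3 -> skip
r=22=10110 popcount=3 -> skip
r=23=10111 popcount=4 -> KEEP
r=24=11000 popcount=2 -> skip
r=25=11001 popcount=3 -> skip
r=26=11010 popcount=3 -> skip
r=27=11011 popcount=4 -> KEEP
r=28=11100 popcount=3 -> skip
r=29=11101 popcount=4 -> KEEP
r=30=11110 popcount=4 -> KEEP
r=31=11111 popcount=5 -> skip
r=32=100000 popcount=1 -> skip
r=33=100001 popcount=2 -> skip
r=34=100010 popcount=2 -> skip
r=35=100011 popcount=3 -> skip
r=36=100100 popcount=2 -> skip
r=37=100101 popcount=3 -> skip
r=38=100110 popcount=3 -> skip
r=39=100111 popcount=4 -> KEEP
r=40=101000 popcount=2 -> skip
r=41=101001 popcount=3 -> skip
r=42=101010 popcount=3 -> skip
r=43=101011 popcount=4 -> KEEP
r=44=101100 popcount=3 -> skip
r=45=101101 popcount=4 -> KEEP
r=46=101110 popcount=4 -> KEEP
r=47=101111 popcount=5 -> skip
r=48=110000 popcount=2 -> skip
r=49=110001 popcount=3 -> skip
r=50=110010 popcount=3 -> skip
r=51=110011 popcount=4 -> KEEP
r=52=110100 popcount=3 -> skip
r=53=110101 popcount=4 -> KEEP
r=54=110110 popcount=4 -> KEEP
r=55=110111 popcount=5 -> skip
Kept rows: 23 27 29 30 39 43 45 46 51 53 54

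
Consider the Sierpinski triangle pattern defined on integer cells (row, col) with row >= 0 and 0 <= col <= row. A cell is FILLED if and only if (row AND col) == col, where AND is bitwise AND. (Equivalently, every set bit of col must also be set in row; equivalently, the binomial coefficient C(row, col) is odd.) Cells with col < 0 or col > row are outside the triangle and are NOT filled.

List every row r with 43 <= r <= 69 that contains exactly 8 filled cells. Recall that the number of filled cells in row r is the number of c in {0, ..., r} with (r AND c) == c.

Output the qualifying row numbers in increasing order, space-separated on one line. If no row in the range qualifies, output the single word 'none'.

Row r has 2^popcount(r) filled cells, so we need popcount(r) = log2(8) = 3.
Scan r = 43..69 and keep those with exactly 3 one-bits:
r=43=101011 popcount=4 -> skip
r=44=101100 popcount=3 -> KEEP
r=45=101101 popcount=4 -> skip
r=46=101110 popcount=4 -> skip
r=47=101111 popcount=5 -> skip
r=48=110000 popcount=2 -> skip
r=49=110001 popcount=3 -> KEEP
r=50=110010 popcount=3 -> KEEP
r=51=110011 popcount=4 -> skip
r=52=110100 popcount=3 -> KEEP
r=53=110101 popcount=4 -> skip
r=54=110110 popcount=4 -> skip
r=55=110111 popcount=5 -> skip
r=56=111000 popcount=3 -> KEEP
r=57=111001 popcount=4 -> skip
r=58=111010 popcount=4 -> skip
r=59=111011 popcount=5 -> skip
r=60=111100 popcount=4 -> skip
r=61=111101 popcount=5 -> skip
r=62=111110 popcount=5 -> skip
r=63=111111 popcount=6 -> skip
r=64=1000000 popcount=1 -> skip
r=65=1000001 popcount=2 -> skip
r=66=1000010 popcount=2 -> skip
r=67=1000011 popcount=3 -> KEEP
r=68=1000100 popcount=2 -> skip
r=69=1000101 popcount=3 -> KEEP
Kept rows: 44 49 50 52 56 67 69

Answer: 44 49 50 52 56 67 69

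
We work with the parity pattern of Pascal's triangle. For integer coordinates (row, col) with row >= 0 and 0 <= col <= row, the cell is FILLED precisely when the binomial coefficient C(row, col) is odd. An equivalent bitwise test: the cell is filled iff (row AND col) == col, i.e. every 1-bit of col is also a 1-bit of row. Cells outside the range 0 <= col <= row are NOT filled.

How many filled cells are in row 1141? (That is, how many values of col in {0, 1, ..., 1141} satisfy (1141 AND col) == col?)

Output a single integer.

Answer: 64

Derivation:
1141 in binary = 10001110101
popcount(1141) = number of 1-bits in 10001110101 = 6
A col c satisfies (1141 AND c) == c iff every set bit of c is also set in 1141; each of the 6 set bits of 1141 can independently be on or off in c.
count = 2^6 = 64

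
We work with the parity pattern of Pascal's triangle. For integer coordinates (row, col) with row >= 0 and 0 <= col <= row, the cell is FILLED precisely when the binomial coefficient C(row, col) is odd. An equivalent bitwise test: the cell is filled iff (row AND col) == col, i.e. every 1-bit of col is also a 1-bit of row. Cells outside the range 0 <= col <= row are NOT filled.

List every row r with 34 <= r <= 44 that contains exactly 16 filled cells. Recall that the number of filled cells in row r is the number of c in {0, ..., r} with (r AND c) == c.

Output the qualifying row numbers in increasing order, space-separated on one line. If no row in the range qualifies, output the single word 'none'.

Answer: 39 43

Derivation:
Row r has 2^popcount(r) filled cells, so we need popcount(r) = log2(16) = 4.
Scan r = 34..44 and keep those with exactly 4 one-bits:
r=34=100010 popcount=2 -> skip
r=35=100011 popcount=3 -> skip
r=36=100100 popcount=2 -> skip
r=37=100101 popcount=3 -> skip
r=38=100110 popcount=3 -> skip
r=39=100111 popcount=4 -> KEEP
r=40=101000 popcount=2 -> skip
r=41=101001 popcount=3 -> skip
r=42=101010 popcount=3 -> skip
r=43=101011 popcount=4 -> KEEP
r=44=101100 popcount=3 -> skip
Kept rows: 39 43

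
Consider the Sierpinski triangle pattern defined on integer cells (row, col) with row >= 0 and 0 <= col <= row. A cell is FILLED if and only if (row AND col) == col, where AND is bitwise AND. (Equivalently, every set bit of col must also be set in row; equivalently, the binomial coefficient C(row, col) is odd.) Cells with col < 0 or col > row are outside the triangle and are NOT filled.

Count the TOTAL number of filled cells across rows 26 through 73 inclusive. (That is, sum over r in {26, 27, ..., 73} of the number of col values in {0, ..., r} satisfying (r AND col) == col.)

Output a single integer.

r26=11010 pc3: +8 =8
r27=11011 pc4: +16 =24
r28=11100 pc3: +8 =32
r29=11101 pc4: +16 =48
r30=11110 pc4: +16 =64
r31=11111 pc5: +32 =96
r32=100000 pc1: +2 =98
r33=100001 pc2: +4 =102
r34=100010 pc2: +4 =106
r35=100011 pc3: +8 =114
r36=100100 pc2: +4 =118
r37=100101 pc3: +8 =126
r38=100110 pc3: +8 =134
r39=100111 pc4: +16 =150
r40=101000 pc2: +4 =154
r41=101001 pc3: +8 =162
r42=101010 pc3: +8 =170
r43=101011 pc4: +16 =186
r44=101100 pc3: +8 =194
r45=101101 pc4: +16 =210
r46=101110 pc4: +16 =226
r47=101111 pc5: +32 =258
r48=110000 pc2: +4 =262
r49=110001 pc3: +8 =270
r50=110010 pc3: +8 =278
r51=110011 pc4: +16 =294
r52=110100 pc3: +8 =302
r53=110101 pc4: +16 =318
r54=110110 pc4: +16 =334
r55=110111 pc5: +32 =366
r56=111000 pc3: +8 =374
r57=111001 pc4: +16 =390
r58=111010 pc4: +16 =406
r59=111011 pc5: +32 =438
r60=111100 pc4: +16 =454
r61=111101 pc5: +32 =486
r62=111110 pc5: +32 =518
r63=111111 pc6: +64 =582
r64=1000000 pc1: +2 =584
r65=1000001 pc2: +4 =588
r66=1000010 pc2: +4 =592
r67=1000011 pc3: +8 =600
r68=1000100 pc2: +4 =604
r69=1000101 pc3: +8 =612
r70=1000110 pc3: +8 =620
r71=1000111 pc4: +16 =636
r72=1001000 pc2: +4 =640
r73=1001001 pc3: +8 =648

Answer: 648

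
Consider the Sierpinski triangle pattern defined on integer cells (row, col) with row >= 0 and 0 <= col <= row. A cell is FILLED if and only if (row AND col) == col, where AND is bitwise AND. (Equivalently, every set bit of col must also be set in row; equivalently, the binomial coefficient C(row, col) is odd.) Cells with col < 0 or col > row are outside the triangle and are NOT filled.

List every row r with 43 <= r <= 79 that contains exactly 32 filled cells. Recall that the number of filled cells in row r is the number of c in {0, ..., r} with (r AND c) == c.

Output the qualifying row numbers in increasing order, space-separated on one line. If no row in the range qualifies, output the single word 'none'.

Row r has 2^popcount(r) filled cells, so we need popcount(r) = log2(32) = 5.
Scan r = 43..79 and keep those with exactly 5 one-bits:
r=43=101011 popcount=4 -> skip
r=44=101100 popcount=3 -> skip
r=45=101101 popcount=4 -> skip
r=46=101110 popcount=4 -> skip
r=47=101111 popcount=5 -> KEEP
r=48=110000 popcount=2 -> skip
r=49=110001 popcount=3 -> skip
r=50=110010 popcount=3 -> skip
r=51=110011 popcount=4 -> skip
r=52=110100 popcount=3 -> skip
r=53=110101 popcount=4 -> skip
r=54=110110 popcount=4 -> skip
r=55=110111 popcount=5 -> KEEP
r=56=111000 popcount=3 -> skip
r=57=111001 popcount=4 -> skip
r=58=111010 popcount=4 -> skip
r=59=111011 popcount=5 -> KEEP
r=60=111100 popcount=4 -> skip
r=61=111101 popcount=5 -> KEEP
r=62=111110 popcount=5 -> KEEP
r=63=111111 popcount=6 -> skip
r=64=1000000 popcount=1 -> skip
r=65=1000001 popcount=2 -> skip
r=66=1000010 popcount=2 -> skip
r=67=1000011 popcount=3 -> skip
r=68=1000100 popcount=2 -> skip
r=69=1000101 popcount=3 -> skip
r=70=1000110 popcount=3 -> skip
r=71=1000111 popcount=4 -> skip
r=72=1001000 popcount=2 -> skip
r=73=1001001 popcount=3 -> skip
r=74=1001010 popcount=3 -> skip
r=75=1001011 popcount=4 -> skip
r=76=1001100 popcount=3 -> skip
r=77=1001101 popcount=4 -> skip
r=78=1001110 popcount=4 -> skip
r=79=1001111 popcount=5 -> KEEP
Kept rows: 47 55 59 61 62 79

Answer: 47 55 59 61 62 79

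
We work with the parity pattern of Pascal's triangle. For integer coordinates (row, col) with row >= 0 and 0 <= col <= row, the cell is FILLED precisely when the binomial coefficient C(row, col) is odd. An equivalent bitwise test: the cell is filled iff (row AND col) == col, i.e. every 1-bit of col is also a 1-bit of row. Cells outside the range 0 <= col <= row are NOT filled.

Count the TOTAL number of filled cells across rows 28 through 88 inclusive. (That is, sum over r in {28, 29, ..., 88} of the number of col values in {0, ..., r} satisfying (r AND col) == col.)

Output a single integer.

Answer: 836

Derivation:
r28=11100 pc3: +8 =8
r29=11101 pc4: +16 =24
r30=11110 pc4: +16 =40
r31=11111 pc5: +32 =72
r32=100000 pc1: +2 =74
r33=100001 pc2: +4 =78
r34=100010 pc2: +4 =82
r35=100011 pc3: +8 =90
r36=100100 pc2: +4 =94
r37=100101 pc3: +8 =102
r38=100110 pc3: +8 =110
r39=100111 pc4: +16 =126
r40=101000 pc2: +4 =130
r41=101001 pc3: +8 =138
r42=101010 pc3: +8 =146
r43=101011 pc4: +16 =162
r44=101100 pc3: +8 =170
r45=101101 pc4: +16 =186
r46=101110 pc4: +16 =202
r47=101111 pc5: +32 =234
r48=110000 pc2: +4 =238
r49=110001 pc3: +8 =246
r50=110010 pc3: +8 =254
r51=110011 pc4: +16 =270
r52=110100 pc3: +8 =278
r53=110101 pc4: +16 =294
r54=110110 pc4: +16 =310
r55=110111 pc5: +32 =342
r56=111000 pc3: +8 =350
r57=111001 pc4: +16 =366
r58=111010 pc4: +16 =382
r59=111011 pc5: +32 =414
r60=111100 pc4: +16 =430
r61=111101 pc5: +32 =462
r62=111110 pc5: +32 =494
r63=111111 pc6: +64 =558
r64=1000000 pc1: +2 =560
r65=1000001 pc2: +4 =564
r66=1000010 pc2: +4 =568
r67=1000011 pc3: +8 =576
r68=1000100 pc2: +4 =580
r69=1000101 pc3: +8 =588
r70=1000110 pc3: +8 =596
r71=1000111 pc4: +16 =612
r72=1001000 pc2: +4 =616
r73=1001001 pc3: +8 =624
r74=1001010 pc3: +8 =632
r75=1001011 pc4: +16 =648
r76=1001100 pc3: +8 =656
r77=1001101 pc4: +16 =672
r78=1001110 pc4: +16 =688
r79=1001111 pc5: +32 =720
r80=1010000 pc2: +4 =724
r81=1010001 pc3: +8 =732
r82=1010010 pc3: +8 =740
r83=1010011 pc4: +16 =756
r84=1010100 pc3: +8 =764
r85=1010101 pc4: +16 =780
r86=1010110 pc4: +16 =796
r87=1010111 pc5: +32 =828
r88=1011000 pc3: +8 =836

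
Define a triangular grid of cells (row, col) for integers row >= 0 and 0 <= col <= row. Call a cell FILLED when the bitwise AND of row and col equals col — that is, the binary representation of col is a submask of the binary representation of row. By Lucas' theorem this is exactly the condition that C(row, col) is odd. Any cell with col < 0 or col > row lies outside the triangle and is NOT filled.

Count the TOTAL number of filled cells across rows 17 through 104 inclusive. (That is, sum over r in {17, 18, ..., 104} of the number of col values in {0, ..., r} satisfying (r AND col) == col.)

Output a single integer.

Answer: 1248

Derivation:
r17=10001 pc2: +4 =4
r18=10010 pc2: +4 =8
r19=10011 pc3: +8 =16
r20=10100 pc2: +4 =20
r21=10101 pc3: +8 =28
r22=10110 pc3: +8 =36
r23=10111 pc4: +16 =52
r24=11000 pc2: +4 =56
r25=11001 pc3: +8 =64
r26=11010 pc3: +8 =72
r27=11011 pc4: +16 =88
r28=11100 pc3: +8 =96
r29=11101 pc4: +16 =112
r30=11110 pc4: +16 =128
r31=11111 pc5: +32 =160
r32=100000 pc1: +2 =162
r33=100001 pc2: +4 =166
r34=100010 pc2: +4 =170
r35=100011 pc3: +8 =178
r36=100100 pc2: +4 =182
r37=100101 pc3: +8 =190
r38=100110 pc3: +8 =198
r39=100111 pc4: +16 =214
r40=101000 pc2: +4 =218
r41=101001 pc3: +8 =226
r42=101010 pc3: +8 =234
r43=101011 pc4: +16 =250
r44=101100 pc3: +8 =258
r45=101101 pc4: +16 =274
r46=101110 pc4: +16 =290
r47=101111 pc5: +32 =322
r48=110000 pc2: +4 =326
r49=110001 pc3: +8 =334
r50=110010 pc3: +8 =342
r51=110011 pc4: +16 =358
r52=110100 pc3: +8 =366
r53=110101 pc4: +16 =382
r54=110110 pc4: +16 =398
r55=110111 pc5: +32 =430
r56=111000 pc3: +8 =438
r57=111001 pc4: +16 =454
r58=111010 pc4: +16 =470
r59=111011 pc5: +32 =502
r60=111100 pc4: +16 =518
r61=111101 pc5: +32 =550
r62=111110 pc5: +32 =582
r63=111111 pc6: +64 =646
r64=1000000 pc1: +2 =648
r65=1000001 pc2: +4 =652
r66=1000010 pc2: +4 =656
r67=1000011 pc3: +8 =664
r68=1000100 pc2: +4 =668
r69=1000101 pc3: +8 =676
r70=1000110 pc3: +8 =684
r71=1000111 pc4: +16 =700
r72=1001000 pc2: +4 =704
r73=1001001 pc3: +8 =712
r74=1001010 pc3: +8 =720
r75=1001011 pc4: +16 =736
r76=1001100 pc3: +8 =744
r77=1001101 pc4: +16 =760
r78=1001110 pc4: +16 =776
r79=1001111 pc5: +32 =808
r80=1010000 pc2: +4 =812
r81=1010001 pc3: +8 =820
r82=1010010 pc3: +8 =828
r83=1010011 pc4: +16 =844
r84=1010100 pc3: +8 =852
r85=1010101 pc4: +16 =868
r86=1010110 pc4: +16 =884
r87=1010111 pc5: +32 =916
r88=1011000 pc3: +8 =924
r89=1011001 pc4: +16 =940
r90=1011010 pc4: +16 =956
r91=1011011 pc5: +32 =988
r92=1011100 pc4: +16 =1004
r93=1011101 pc5: +32 =1036
r94=1011110 pc5: +32 =1068
r95=1011111 pc6: +64 =1132
r96=1100000 pc2: +4 =1136
r97=1100001 pc3: +8 =1144
r98=1100010 pc3: +8 =1152
r99=1100011 pc4: +16 =1168
r100=1100100 pc3: +8 =1176
r101=1100101 pc4: +16 =1192
r102=1100110 pc4: +16 =1208
r103=1100111 pc5: +32 =1240
r104=1101000 pc3: +8 =1248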